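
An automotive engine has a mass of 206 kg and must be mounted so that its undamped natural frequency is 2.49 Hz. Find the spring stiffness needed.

ω_n = 2πf_n = 2π × 2.49 = 15.65 rad/s.
k = m·ω_n² = 206 × 15.65² = 206 × 244.8 = 50420 N/m.

50400 N/m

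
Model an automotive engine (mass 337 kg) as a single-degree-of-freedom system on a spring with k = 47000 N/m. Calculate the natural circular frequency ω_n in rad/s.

11.8 rad/s

ω_n = √(k/m) = √(47000/337) = √139.5 = 11.81 rad/s.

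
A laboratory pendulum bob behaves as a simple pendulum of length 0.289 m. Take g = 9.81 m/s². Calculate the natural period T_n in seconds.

For a simple pendulum ω_n = √(g/L) = √(9.81/0.289) = √33.94 = 5.826 rad/s.
T_n = 2π/ω_n = 6.283/5.826 = 1.078 s.

1.08 s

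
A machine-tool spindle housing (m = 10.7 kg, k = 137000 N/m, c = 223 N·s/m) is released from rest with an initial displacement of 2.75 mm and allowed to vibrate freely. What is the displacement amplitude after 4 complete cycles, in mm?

0.269 mm

ζ = c/(2√(km)) = 223/(2√(137000 × 10.7)) = 223/2421 = 0.09209.
Logarithmic decrement δ = 2πζ/√(1 − ζ²) = 2π × 0.09209/√(1 − 0.00848) = 0.5811.
After n cycles, x_n/x₀ = e^(−nδ), so x_4 = 2.75 × e^(−4 × 0.5811) = 2.75 × 0.09784 = 0.2691 mm.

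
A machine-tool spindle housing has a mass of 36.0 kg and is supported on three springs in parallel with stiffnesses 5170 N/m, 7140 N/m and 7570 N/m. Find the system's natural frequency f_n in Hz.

Parallel springs add: k_eq = 5170 + 7140 + 7570 = 19880 N/m.
ω_n = √(k_eq/m) = √(19880/36.0) = √552.2 = 23.50 rad/s.
f_n = ω_n/(2π) = 23.50/6.283 = 3.740 Hz.

3.74 Hz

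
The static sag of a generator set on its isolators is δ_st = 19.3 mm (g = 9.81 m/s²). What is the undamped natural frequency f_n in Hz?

3.59 Hz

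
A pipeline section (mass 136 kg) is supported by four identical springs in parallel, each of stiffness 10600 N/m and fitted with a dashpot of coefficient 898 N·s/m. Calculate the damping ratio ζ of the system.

Parallel springs add: k_eq = 4 × 10600 = 42400 N/m.
ω_n = √(k_eq/m) = √(42400/136) = 17.66 rad/s.
Critical damping c_c = 2√(k_eq·m) = 2√(42400 × 136) = 4803 N·s/m, so ζ = c/c_c = 898/4803 = 0.1870.

0.187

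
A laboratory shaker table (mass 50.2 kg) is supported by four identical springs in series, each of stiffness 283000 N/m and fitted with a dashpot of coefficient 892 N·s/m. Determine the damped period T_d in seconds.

Series springs: 1/k_eq = 4/283000, so k_eq = 283000/4 = 70750 N/m.
ω_n = √(k_eq/m) = √(70750/50.2) = 37.54 rad/s.
Critical damping c_c = 2√(k_eq·m) = 2√(70750 × 50.2) = 3769 N·s/m, so ζ = c/c_c = 892/3769 = 0.2367.
ω_d = ω_n√(1 − ζ²) = 37.54 × √(1 − 0.0560) = 36.48 rad/s.
T_d = 2π/ω_d = 0.1723 s.

0.172 s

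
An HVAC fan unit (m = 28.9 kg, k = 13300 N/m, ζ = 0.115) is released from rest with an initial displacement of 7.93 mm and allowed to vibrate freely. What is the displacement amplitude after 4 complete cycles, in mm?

Logarithmic decrement δ = 2πζ/√(1 − ζ²) = 2π × 0.1150/√(1 − 0.0132) = 0.7274.
After n cycles, x_n/x₀ = e^(−nδ), so x_4 = 7.93 × e^(−4 × 0.7274) = 7.93 × 0.05450 = 0.4322 mm.

0.432 mm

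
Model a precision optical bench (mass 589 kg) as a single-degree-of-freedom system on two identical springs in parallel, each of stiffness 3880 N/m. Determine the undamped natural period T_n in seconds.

1.73 s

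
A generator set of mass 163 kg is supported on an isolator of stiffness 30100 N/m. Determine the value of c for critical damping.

c_c = 2√(k·m) = 2√(30100 × 163) = 2 × 2215 = 4430 N·s/m.

4430 N·s/m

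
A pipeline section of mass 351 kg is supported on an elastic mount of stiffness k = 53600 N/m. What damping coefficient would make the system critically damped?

c_c = 2√(k·m) = 2√(53600 × 351) = 2 × 4337 = 8675 N·s/m.

8670 N·s/m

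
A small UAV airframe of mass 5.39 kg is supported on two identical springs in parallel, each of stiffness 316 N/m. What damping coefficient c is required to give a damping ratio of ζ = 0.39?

Parallel springs add: k_eq = 2 × 316 = 632.0 N/m.
c_c = 2√(k_eq·m) = 2√(632.0 × 5.39) = 116.7 N·s/m.
c = ζ·c_c = 0.39 × 116.7 = 45.52 N·s/m.

45.5 N·s/m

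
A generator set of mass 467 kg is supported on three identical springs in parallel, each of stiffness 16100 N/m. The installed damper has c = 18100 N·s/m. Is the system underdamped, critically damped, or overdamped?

overdamped

Parallel springs add: k_eq = 3 × 16100 = 48300 N/m.
c_c = 2√(k_eq·m) = 9499 N·s/m; ζ = c/c_c = 18100/9499 = 1.91.
Since ζ > 1 the system is overdamped.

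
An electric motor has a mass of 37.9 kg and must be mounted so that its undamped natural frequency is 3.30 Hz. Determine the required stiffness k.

16300 N/m

ω_n = 2πf_n = 2π × 3.30 = 20.73 rad/s.
k = m·ω_n² = 37.9 × 20.73² = 37.9 × 429.9 = 16290 N/m.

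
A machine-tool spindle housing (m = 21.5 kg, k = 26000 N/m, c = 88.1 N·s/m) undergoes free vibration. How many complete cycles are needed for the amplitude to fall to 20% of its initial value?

ζ = c/(2√(km)) = 88.1/(2√(26000 × 21.5)) = 88.1/1495 = 0.05892.
Logarithmic decrement δ = 2πζ/√(1 − ζ²) = 2π × 0.05892/√(1 − 0.00347) = 0.3708.
x_n/x₀ = e^(−nδ) ≤ 0.2; take ln: n ≥ ln(1/0.2)/δ = 1.609/0.3708 = 4.340.
So 5 complete cycles are required.

5 cycles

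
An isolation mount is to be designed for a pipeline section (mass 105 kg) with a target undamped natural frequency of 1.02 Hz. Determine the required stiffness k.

ω_n = 2πf_n = 2π × 1.02 = 6.409 rad/s.
k = m·ω_n² = 105 × 6.409² = 105 × 41.07 = 4313 N/m.

4310 N/m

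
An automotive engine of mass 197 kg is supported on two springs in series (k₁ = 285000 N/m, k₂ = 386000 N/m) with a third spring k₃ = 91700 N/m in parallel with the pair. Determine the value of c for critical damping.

14200 N·s/m

Series pair: k_s = k₁k₂/(k₁+k₂) = (285000)(386000)/(285000 + 386000) = 163900 N/m. In parallel with k₃: k_eq = 163900 + 91700 = 255600 N/m.
c_c = 2√(k_eq·m) = 2√(255600 × 197) = 2 × 7097 = 14190 N·s/m.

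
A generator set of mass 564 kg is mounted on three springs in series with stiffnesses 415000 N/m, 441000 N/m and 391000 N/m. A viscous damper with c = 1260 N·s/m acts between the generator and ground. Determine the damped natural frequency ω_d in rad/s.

15.6 rad/s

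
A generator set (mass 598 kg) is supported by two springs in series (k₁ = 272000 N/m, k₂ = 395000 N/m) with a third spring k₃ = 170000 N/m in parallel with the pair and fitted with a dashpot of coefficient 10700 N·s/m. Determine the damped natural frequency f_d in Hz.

3.46 Hz

Series pair: k_s = k₁k₂/(k₁+k₂) = (272000)(395000)/(272000 + 395000) = 161100 N/m. In parallel with k₃: k_eq = 161100 + 170000 = 331100 N/m.
ω_n = √(k_eq/m) = √(331100/598) = 23.53 rad/s.
Critical damping c_c = 2√(k_eq·m) = 2√(331100 × 598) = 28140 N·s/m, so ζ = c/c_c = 10700/28140 = 0.3802.
ω_d = ω_n√(1 − ζ²) = 23.53 × √(1 − 0.145) = 21.76 rad/s.
f_d = ω_d/(2π) = 3.464 Hz.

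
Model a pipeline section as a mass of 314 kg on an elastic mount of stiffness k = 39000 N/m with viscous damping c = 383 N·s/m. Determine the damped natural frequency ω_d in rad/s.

11.1 rad/s

ω_n = √(k/m) = √(39000/314) = 11.14 rad/s.
Critical damping c_c = 2√(k·m) = 2√(39000 × 314) = 6999 N·s/m, so ζ = c/c_c = 383/6999 = 0.05472.
ω_d = ω_n√(1 − ζ²) = 11.14 × √(1 − 0.00299) = 11.13 rad/s.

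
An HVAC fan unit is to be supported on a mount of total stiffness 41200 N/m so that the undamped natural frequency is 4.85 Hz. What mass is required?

44.4 kg

ω_n = 2πf_n = 2π × 4.85 = 30.47 rad/s.
m = k/ω_n² = 41200/30.47² = 41200/928.6 = 44.37 kg.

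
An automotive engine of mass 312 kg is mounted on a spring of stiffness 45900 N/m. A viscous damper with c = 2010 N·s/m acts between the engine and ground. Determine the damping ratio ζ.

ω_n = √(k/m) = √(45900/312) = 12.13 rad/s.
Critical damping c_c = 2√(k·m) = 2√(45900 × 312) = 7569 N·s/m, so ζ = c/c_c = 2010/7569 = 0.2656.

0.266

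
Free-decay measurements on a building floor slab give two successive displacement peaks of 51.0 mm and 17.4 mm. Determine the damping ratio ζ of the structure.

Logarithmic decrement δ = (1/n)·ln(x₀/x_n) = (1/1)·ln(51.0/17.4) = (1/1)·ln(2.931) = 1.075.
ζ = δ/√(4π² + δ²) = 1.075/√(39.48 + 1.16) = 1.075/6.375 = 0.1687.

0.169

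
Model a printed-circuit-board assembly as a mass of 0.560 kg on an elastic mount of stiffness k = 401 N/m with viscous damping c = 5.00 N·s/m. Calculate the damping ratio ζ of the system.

0.167

ω_n = √(k/m) = √(401.0/0.560) = 26.76 rad/s.
Critical damping c_c = 2√(k·m) = 2√(401.0 × 0.560) = 29.97 N·s/m, so ζ = c/c_c = 5.00/29.97 = 0.1668.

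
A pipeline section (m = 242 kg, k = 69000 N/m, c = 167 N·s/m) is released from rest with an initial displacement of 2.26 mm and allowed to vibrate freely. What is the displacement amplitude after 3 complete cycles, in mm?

ζ = c/(2√(km)) = 167/(2√(69000 × 242)) = 167/8173 = 0.02043.
Logarithmic decrement δ = 2πζ/√(1 − ζ²) = 2π × 0.02043/√(1 − 0.000418) = 0.1284.
After n cycles, x_n/x₀ = e^(−nδ), so x_3 = 2.26 × e^(−3 × 0.1284) = 2.26 × 0.6803 = 1.537 mm.

1.54 mm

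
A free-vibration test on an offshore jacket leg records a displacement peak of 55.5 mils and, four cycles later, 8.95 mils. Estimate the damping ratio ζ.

0.0724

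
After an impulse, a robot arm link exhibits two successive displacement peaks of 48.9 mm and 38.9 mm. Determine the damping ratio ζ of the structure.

0.0364

Logarithmic decrement δ = (1/n)·ln(x₀/x_n) = (1/1)·ln(48.9/38.9) = (1/1)·ln(1.257) = 0.2288.
ζ = δ/√(4π² + δ²) = 0.2288/√(39.48 + 0.0523) = 0.2288/6.287 = 0.03639.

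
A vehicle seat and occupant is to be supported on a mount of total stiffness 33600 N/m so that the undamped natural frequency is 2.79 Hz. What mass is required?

109 kg

ω_n = 2πf_n = 2π × 2.79 = 17.53 rad/s.
m = k/ω_n² = 33600/17.53² = 33600/307.3 = 109.3 kg.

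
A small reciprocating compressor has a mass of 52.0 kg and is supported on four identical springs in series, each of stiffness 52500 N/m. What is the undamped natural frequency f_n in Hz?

2.53 Hz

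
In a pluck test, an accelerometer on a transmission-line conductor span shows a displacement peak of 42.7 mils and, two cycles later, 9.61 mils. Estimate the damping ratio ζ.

0.118

Logarithmic decrement δ = (1/n)·ln(x₀/x_n) = (1/2)·ln(42.7/9.61) = (1/2)·ln(4.443) = 0.7457.
ζ = δ/√(4π² + δ²) = 0.7457/√(39.48 + 0.556) = 0.7457/6.327 = 0.1179.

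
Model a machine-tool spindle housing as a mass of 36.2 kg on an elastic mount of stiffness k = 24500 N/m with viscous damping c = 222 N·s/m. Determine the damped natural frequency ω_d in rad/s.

ω_n = √(k/m) = √(24500/36.2) = 26.02 rad/s.
Critical damping c_c = 2√(k·m) = 2√(24500 × 36.2) = 1884 N·s/m, so ζ = c/c_c = 222/1884 = 0.1179.
ω_d = ω_n√(1 − ζ²) = 26.02 × √(1 − 0.0139) = 25.83 rad/s.

25.8 rad/s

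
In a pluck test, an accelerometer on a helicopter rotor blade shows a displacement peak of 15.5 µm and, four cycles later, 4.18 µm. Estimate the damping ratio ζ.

0.0521

Logarithmic decrement δ = (1/n)·ln(x₀/x_n) = (1/4)·ln(15.5/4.18) = (1/4)·ln(3.708) = 0.3276.
ζ = δ/√(4π² + δ²) = 0.3276/√(39.48 + 0.107) = 0.3276/6.292 = 0.05207.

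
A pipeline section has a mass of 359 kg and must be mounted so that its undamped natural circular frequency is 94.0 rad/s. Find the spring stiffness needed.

k = m·ω_n² = 359 × 94.00² = 359 × 8836 = 3172000 N/m.

3170000 N/m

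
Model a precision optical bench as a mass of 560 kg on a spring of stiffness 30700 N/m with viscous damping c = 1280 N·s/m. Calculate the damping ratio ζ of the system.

0.154

ω_n = √(k/m) = √(30700/560) = 7.404 rad/s.
Critical damping c_c = 2√(k·m) = 2√(30700 × 560) = 8293 N·s/m, so ζ = c/c_c = 1280/8293 = 0.1544.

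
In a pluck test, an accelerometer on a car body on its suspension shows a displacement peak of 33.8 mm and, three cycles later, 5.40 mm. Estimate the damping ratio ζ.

Logarithmic decrement δ = (1/n)·ln(x₀/x_n) = (1/3)·ln(33.8/5.40) = (1/3)·ln(6.259) = 0.6114.
ζ = δ/√(4π² + δ²) = 0.6114/√(39.48 + 0.374) = 0.6114/6.313 = 0.09684.

0.0968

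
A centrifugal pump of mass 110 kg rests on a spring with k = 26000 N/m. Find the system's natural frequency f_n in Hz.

ω_n = √(k/m) = √(26000/110) = √236.4 = 15.37 rad/s.
f_n = ω_n/(2π) = 15.37/6.283 = 2.447 Hz.

2.45 Hz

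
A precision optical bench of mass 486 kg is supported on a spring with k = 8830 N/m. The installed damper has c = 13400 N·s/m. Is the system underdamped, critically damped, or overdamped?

overdamped

c_c = 2√(k·m) = 4143 N·s/m; ζ = c/c_c = 13400/4143 = 3.23.
Since ζ > 1 the system is overdamped.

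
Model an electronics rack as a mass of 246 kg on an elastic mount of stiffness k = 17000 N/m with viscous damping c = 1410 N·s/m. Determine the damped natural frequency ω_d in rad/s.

ω_n = √(k/m) = √(17000/246) = 8.313 rad/s.
Critical damping c_c = 2√(k·m) = 2√(17000 × 246) = 4090 N·s/m, so ζ = c/c_c = 1410/4090 = 0.3447.
ω_d = ω_n√(1 − ζ²) = 8.313 × √(1 − 0.119) = 7.803 rad/s.

7.80 rad/s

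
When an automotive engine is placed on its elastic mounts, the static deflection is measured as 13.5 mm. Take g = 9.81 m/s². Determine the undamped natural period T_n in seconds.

ω_n = √(g/δ_st) = √(9.81/0.0135) = √726.7 = 26.96 rad/s.
T_n = 2π/ω_n = 6.283/26.96 = 0.2331 s.

0.233 s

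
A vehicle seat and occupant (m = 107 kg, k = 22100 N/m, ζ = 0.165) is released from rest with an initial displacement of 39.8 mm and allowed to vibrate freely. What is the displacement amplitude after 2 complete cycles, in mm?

Logarithmic decrement δ = 2πζ/√(1 − ζ²) = 2π × 0.1650/√(1 − 0.0272) = 1.051.
After n cycles, x_n/x₀ = e^(−nδ), so x_2 = 39.8 × e^(−2 × 1.051) = 39.8 × 0.1222 = 4.863 mm.

4.86 mm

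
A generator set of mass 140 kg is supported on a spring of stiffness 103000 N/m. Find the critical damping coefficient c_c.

7590 N·s/m

c_c = 2√(k·m) = 2√(103000 × 140) = 2 × 3797 = 7595 N·s/m.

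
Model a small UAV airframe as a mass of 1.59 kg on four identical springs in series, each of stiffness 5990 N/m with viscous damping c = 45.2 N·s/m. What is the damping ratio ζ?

0.463

Series springs: 1/k_eq = 4/5990, so k_eq = 5990/4 = 1498 N/m.
ω_n = √(k_eq/m) = √(1498/1.59) = 30.69 rad/s.
Critical damping c_c = 2√(k_eq·m) = 2√(1498 × 1.59) = 97.59 N·s/m, so ζ = c/c_c = 45.2/97.59 = 0.4632.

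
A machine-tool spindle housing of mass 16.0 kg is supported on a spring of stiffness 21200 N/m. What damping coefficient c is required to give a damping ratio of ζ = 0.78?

909 N·s/m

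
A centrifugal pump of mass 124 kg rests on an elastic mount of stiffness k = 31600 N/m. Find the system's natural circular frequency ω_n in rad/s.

16.0 rad/s

ω_n = √(k/m) = √(31600/124) = √254.8 = 15.96 rad/s.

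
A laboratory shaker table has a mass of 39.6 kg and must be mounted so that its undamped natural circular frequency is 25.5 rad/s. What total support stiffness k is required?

25700 N/m

k = m·ω_n² = 39.6 × 25.50² = 39.6 × 650.2 = 25750 N/m.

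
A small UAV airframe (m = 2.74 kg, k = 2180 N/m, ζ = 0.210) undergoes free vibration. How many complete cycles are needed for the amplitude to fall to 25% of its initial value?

2 cycles

Logarithmic decrement δ = 2πζ/√(1 − ζ²) = 2π × 0.2100/√(1 − 0.0441) = 1.350.
x_n/x₀ = e^(−nδ) ≤ 0.25; take ln: n ≥ ln(1/0.25)/δ = 1.386/1.350 = 1.027.
So 2 complete cycles are required.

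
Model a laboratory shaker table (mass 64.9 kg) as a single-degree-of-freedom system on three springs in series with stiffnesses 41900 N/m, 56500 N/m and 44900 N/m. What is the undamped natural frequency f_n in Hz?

Series springs: 1/k_eq = 1/41900 + 1/56500 + 1/44900 = 6.384×10^-5, so k_eq = 15660 N/m.
ω_n = √(k_eq/m) = √(15660/64.9) = √241.4 = 15.54 rad/s.
f_n = ω_n/(2π) = 15.54/6.283 = 2.473 Hz.

2.47 Hz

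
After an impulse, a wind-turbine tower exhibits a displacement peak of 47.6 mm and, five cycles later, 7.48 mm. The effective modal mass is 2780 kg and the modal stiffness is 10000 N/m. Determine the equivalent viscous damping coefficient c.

620 N·s/m

Logarithmic decrement δ = (1/n)·ln(x₀/x_n) = (1/5)·ln(47.6/7.48) = (1/5)·ln(6.364) = 0.3701.
ζ = δ/√(4π² + δ²) = 0.3701/√(39.48 + 0.137) = 0.3701/6.294 = 0.05880.
c = ζ · 2√(km) = 0.05880 × 2√(10000 × 2780) = 0.05880 × 10550 = 620.1 N·s/m.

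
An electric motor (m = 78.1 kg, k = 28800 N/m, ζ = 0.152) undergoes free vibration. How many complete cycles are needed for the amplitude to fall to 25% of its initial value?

2 cycles

Logarithmic decrement δ = 2πζ/√(1 − ζ²) = 2π × 0.1520/√(1 − 0.0231) = 0.9663.
x_n/x₀ = e^(−nδ) ≤ 0.25; take ln: n ≥ ln(1/0.25)/δ = 1.386/0.9663 = 1.435.
So 2 complete cycles are required.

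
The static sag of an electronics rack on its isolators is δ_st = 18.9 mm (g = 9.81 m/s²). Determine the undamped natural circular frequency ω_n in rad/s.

22.8 rad/s

ω_n = √(g/δ_st) = √(9.81/0.0189) = √519.0 = 22.78 rad/s.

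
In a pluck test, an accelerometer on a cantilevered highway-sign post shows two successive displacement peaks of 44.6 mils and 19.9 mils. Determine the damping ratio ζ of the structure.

0.127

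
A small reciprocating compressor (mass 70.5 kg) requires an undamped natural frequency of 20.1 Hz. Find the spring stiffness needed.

1120000 N/m

ω_n = 2πf_n = 2π × 20.1 = 126.3 rad/s.
k = m·ω_n² = 70.5 × 126.3² = 70.5 × 15950 = 1124000 N/m.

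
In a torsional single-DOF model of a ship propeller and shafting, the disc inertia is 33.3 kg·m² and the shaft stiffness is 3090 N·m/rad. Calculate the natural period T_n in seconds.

0.652 s

ω_n = √(k_t/J) = √(3090/33.3) = √92.79 = 9.633 rad/s.
T_n = 2π/ω_n = 6.283/9.633 = 0.6523 s.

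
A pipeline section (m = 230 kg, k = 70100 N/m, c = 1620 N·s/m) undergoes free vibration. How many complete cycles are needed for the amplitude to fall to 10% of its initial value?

2 cycles

ζ = c/(2√(km)) = 1620/(2√(70100 × 230)) = 1620/8031 = 0.2017.
Logarithmic decrement δ = 2πζ/√(1 − ζ²) = 2π × 0.2017/√(1 − 0.0407) = 1.294.
x_n/x₀ = e^(−nδ) ≤ 0.1; take ln: n ≥ ln(1/0.1)/δ = 2.303/1.294 = 1.779.
So 2 complete cycles are required.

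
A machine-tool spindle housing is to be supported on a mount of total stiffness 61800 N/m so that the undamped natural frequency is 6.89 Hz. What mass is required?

33.0 kg

ω_n = 2πf_n = 2π × 6.89 = 43.29 rad/s.
m = k/ω_n² = 61800/43.29² = 61800/1874 = 32.98 kg.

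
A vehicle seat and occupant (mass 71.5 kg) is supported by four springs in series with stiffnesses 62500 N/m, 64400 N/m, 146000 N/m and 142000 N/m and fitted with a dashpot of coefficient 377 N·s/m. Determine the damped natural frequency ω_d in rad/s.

17.3 rad/s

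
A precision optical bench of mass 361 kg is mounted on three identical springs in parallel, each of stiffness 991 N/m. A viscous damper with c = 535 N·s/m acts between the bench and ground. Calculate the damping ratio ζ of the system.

Parallel springs add: k_eq = 3 × 991 = 2973 N/m.
ω_n = √(k_eq/m) = √(2973/361) = 2.870 rad/s.
Critical damping c_c = 2√(k_eq·m) = 2√(2973 × 361) = 2072 N·s/m, so ζ = c/c_c = 535/2072 = 0.2582.

0.258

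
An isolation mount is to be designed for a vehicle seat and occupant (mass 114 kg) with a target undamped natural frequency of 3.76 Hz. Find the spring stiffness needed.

63600 N/m

ω_n = 2πf_n = 2π × 3.76 = 23.62 rad/s.
k = m·ω_n² = 114 × 23.62² = 114 × 558.1 = 63630 N/m.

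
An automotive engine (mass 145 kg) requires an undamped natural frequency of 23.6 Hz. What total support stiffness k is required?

ω_n = 2πf_n = 2π × 23.6 = 148.3 rad/s.
k = m·ω_n² = 145 × 148.3² = 145 × 21990 = 3188000 N/m.

3190000 N/m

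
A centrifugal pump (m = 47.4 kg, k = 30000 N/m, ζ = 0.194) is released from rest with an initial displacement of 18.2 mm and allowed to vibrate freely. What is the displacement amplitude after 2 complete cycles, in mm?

Logarithmic decrement δ = 2πζ/√(1 − ζ²) = 2π × 0.1940/√(1 − 0.0376) = 1.243.
After n cycles, x_n/x₀ = e^(−nδ), so x_2 = 18.2 × e^(−2 × 1.243) = 18.2 × 0.08332 = 1.516 mm.

1.52 mm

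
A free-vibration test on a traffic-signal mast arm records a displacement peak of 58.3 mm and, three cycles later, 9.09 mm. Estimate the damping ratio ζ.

Logarithmic decrement δ = (1/n)·ln(x₀/x_n) = (1/3)·ln(58.3/9.09) = (1/3)·ln(6.414) = 0.6195.
ζ = δ/√(4π² + δ²) = 0.6195/√(39.48 + 0.384) = 0.6195/6.314 = 0.09812.

0.0981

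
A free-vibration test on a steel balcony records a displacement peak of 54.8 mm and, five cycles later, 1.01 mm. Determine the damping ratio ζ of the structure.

Logarithmic decrement δ = (1/n)·ln(x₀/x_n) = (1/5)·ln(54.8/1.01) = (1/5)·ln(54.26) = 0.7987.
ζ = δ/√(4π² + δ²) = 0.7987/√(39.48 + 0.638) = 0.7987/6.334 = 0.1261.

0.126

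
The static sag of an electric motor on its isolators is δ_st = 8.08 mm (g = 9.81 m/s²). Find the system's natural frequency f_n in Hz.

5.55 Hz

ω_n = √(g/δ_st) = √(9.81/0.00808) = √1214 = 34.84 rad/s.
f_n = ω_n/(2π) = 34.84/6.283 = 5.546 Hz.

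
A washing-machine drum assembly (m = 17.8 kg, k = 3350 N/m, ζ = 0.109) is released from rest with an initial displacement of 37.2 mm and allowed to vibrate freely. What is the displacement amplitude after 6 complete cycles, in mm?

0.596 mm

Logarithmic decrement δ = 2πζ/√(1 − ζ²) = 2π × 0.1090/√(1 − 0.0119) = 0.6890.
After n cycles, x_n/x₀ = e^(−nδ), so x_6 = 37.2 × e^(−6 × 0.6890) = 37.2 × 0.01602 = 0.5960 mm.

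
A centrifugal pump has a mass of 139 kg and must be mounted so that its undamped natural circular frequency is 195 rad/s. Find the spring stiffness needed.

5290000 N/m

k = m·ω_n² = 139 × 195.0² = 139 × 38020 = 5285000 N/m.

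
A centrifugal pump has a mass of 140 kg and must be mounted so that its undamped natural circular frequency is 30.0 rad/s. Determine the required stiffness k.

126000 N/m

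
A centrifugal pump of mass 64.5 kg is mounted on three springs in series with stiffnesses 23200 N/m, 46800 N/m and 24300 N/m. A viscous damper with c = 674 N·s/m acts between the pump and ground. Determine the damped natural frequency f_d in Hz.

1.74 Hz

Series springs: 1/k_eq = 1/23200 + 1/46800 + 1/24300 = 0.0001056, so k_eq = 9468 N/m.
ω_n = √(k_eq/m) = √(9468/64.5) = 12.12 rad/s.
Critical damping c_c = 2√(k_eq·m) = 2√(9468 × 64.5) = 1563 N·s/m, so ζ = c/c_c = 674/1563 = 0.4313.
ω_d = ω_n√(1 − ζ²) = 12.12 × √(1 − 0.186) = 10.93 rad/s.
f_d = ω_d/(2π) = 1.740 Hz.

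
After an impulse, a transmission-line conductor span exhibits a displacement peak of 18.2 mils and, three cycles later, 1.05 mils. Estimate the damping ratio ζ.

Logarithmic decrement δ = (1/n)·ln(x₀/x_n) = (1/3)·ln(18.2/1.05) = (1/3)·ln(17.33) = 0.9509.
ζ = δ/√(4π² + δ²) = 0.9509/√(39.48 + 0.904) = 0.9509/6.355 = 0.1496.

0.150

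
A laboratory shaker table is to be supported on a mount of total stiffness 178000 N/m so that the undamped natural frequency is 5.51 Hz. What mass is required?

ω_n = 2πf_n = 2π × 5.51 = 34.62 rad/s.
m = k/ω_n² = 178000/34.62² = 178000/1199 = 148.5 kg.

149 kg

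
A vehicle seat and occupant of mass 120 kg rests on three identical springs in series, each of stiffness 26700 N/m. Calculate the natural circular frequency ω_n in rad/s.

Series springs: 1/k_eq = 3/26700, so k_eq = 26700/3 = 8900 N/m.
ω_n = √(k_eq/m) = √(8900/120) = √74.17 = 8.612 rad/s.

8.61 rad/s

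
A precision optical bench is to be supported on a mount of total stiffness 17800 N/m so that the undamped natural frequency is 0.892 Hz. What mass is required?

ω_n = 2πf_n = 2π × 0.892 = 5.605 rad/s.
m = k/ω_n² = 17800/5.605² = 17800/31.41 = 566.7 kg.

567 kg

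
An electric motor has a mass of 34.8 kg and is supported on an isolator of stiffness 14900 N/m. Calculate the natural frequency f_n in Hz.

3.29 Hz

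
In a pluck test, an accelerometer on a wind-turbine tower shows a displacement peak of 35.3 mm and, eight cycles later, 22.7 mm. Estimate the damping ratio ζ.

0.00878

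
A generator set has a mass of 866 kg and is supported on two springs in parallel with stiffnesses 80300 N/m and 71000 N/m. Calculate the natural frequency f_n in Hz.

Parallel springs add: k_eq = 80300 + 71000 = 151300 N/m.
ω_n = √(k_eq/m) = √(151300/866) = √174.7 = 13.22 rad/s.
f_n = ω_n/(2π) = 13.22/6.283 = 2.104 Hz.

2.10 Hz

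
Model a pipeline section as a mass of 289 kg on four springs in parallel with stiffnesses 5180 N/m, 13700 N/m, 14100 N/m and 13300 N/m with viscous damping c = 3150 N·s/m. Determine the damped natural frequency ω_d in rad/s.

Parallel springs add: k_eq = 5180 + 13700 + 14100 + 13300 = 46280 N/m.
ω_n = √(k_eq/m) = √(46280/289) = 12.65 rad/s.
Critical damping c_c = 2√(k_eq·m) = 2√(46280 × 289) = 7314 N·s/m, so ζ = c/c_c = 3150/7314 = 0.4307.
ω_d = ω_n√(1 − ζ²) = 12.65 × √(1 − 0.185) = 11.42 rad/s.

11.4 rad/s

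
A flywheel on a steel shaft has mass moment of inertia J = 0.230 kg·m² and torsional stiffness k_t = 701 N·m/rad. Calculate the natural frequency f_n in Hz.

8.79 Hz

ω_n = √(k_t/J) = √(701/0.230) = √3048 = 55.21 rad/s.
f_n = ω_n/(2π) = 55.21/6.283 = 8.786 Hz.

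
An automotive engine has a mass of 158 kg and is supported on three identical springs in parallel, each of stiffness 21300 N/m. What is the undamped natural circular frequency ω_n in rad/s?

20.1 rad/s

Parallel springs add: k_eq = 3 × 21300 = 63900 N/m.
ω_n = √(k_eq/m) = √(63900/158) = √404.4 = 20.11 rad/s.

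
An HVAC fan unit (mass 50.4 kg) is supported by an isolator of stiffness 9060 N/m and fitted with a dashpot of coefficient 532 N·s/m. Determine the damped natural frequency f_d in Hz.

1.96 Hz

ω_n = √(k/m) = √(9060/50.4) = 13.41 rad/s.
Critical damping c_c = 2√(k·m) = 2√(9060 × 50.4) = 1351 N·s/m, so ζ = c/c_c = 532/1351 = 0.3936.
ω_d = ω_n√(1 − ζ²) = 13.41 × √(1 − 0.155) = 12.33 rad/s.
f_d = ω_d/(2π) = 1.962 Hz.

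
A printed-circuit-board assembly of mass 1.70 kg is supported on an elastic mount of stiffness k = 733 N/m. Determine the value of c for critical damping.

c_c = 2√(k·m) = 2√(733.0 × 1.70) = 2 × 35.30 = 70.60 N·s/m.

70.6 N·s/m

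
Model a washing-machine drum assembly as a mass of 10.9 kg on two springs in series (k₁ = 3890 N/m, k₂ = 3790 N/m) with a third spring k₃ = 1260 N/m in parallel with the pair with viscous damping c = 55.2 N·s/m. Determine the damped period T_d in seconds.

Series pair: k_s = k₁k₂/(k₁+k₂) = (3890)(3790)/(3890 + 3790) = 1920 N/m. In parallel with k₃: k_eq = 1920 + 1260 = 3180 N/m.
ω_n = √(k_eq/m) = √(3180/10.9) = 17.08 rad/s.
Critical damping c_c = 2√(k_eq·m) = 2√(3180 × 10.9) = 372.3 N·s/m, so ζ = c/c_c = 55.2/372.3 = 0.1483.
ω_d = ω_n√(1 − ζ²) = 17.08 × √(1 − 0.0220) = 16.89 rad/s.
T_d = 2π/ω_d = 0.3720 s.

0.372 s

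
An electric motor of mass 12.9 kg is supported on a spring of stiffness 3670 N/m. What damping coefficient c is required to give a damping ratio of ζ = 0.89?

387 N·s/m

c_c = 2√(k·m) = 2√(3670 × 12.9) = 435.2 N·s/m.
c = ζ·c_c = 0.89 × 435.2 = 387.3 N·s/m.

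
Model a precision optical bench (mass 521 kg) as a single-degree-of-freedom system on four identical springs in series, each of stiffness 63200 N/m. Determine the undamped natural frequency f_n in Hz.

Series springs: 1/k_eq = 4/63200, so k_eq = 63200/4 = 15800 N/m.
ω_n = √(k_eq/m) = √(15800/521) = √30.33 = 5.507 rad/s.
f_n = ω_n/(2π) = 5.507/6.283 = 0.8765 Hz.

0.876 Hz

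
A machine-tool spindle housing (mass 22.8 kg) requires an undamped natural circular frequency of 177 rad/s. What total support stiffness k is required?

k = m·ω_n² = 22.8 × 177.0² = 22.8 × 31330 = 714300 N/m.

714000 N/m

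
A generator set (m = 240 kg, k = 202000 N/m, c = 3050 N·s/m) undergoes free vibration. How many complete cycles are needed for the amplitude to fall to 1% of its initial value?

4 cycles

ζ = c/(2√(km)) = 3050/(2√(202000 × 240)) = 3050/13930 = 0.2190.
Logarithmic decrement δ = 2πζ/√(1 − ζ²) = 2π × 0.2190/√(1 − 0.0480) = 1.410.
x_n/x₀ = e^(−nδ) ≤ 0.01; take ln: n ≥ ln(1/0.01)/δ = 4.605/1.410 = 3.265.
So 4 complete cycles are required.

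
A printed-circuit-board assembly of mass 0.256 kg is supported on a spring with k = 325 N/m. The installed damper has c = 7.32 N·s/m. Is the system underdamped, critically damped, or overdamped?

underdamped

c_c = 2√(k·m) = 18.24 N·s/m; ζ = c/c_c = 7.32/18.24 = 0.401.
Since ζ < 1 the system is underdamped.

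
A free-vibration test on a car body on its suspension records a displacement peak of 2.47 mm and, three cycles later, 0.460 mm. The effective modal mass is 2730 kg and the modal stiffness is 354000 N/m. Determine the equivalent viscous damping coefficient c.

5520 N·s/m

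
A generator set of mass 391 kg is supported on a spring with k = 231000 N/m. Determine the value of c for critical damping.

19000 N·s/m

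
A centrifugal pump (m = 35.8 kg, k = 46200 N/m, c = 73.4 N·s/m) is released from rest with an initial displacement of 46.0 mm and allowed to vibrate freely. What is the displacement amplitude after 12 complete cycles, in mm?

ζ = c/(2√(km)) = 73.4/(2√(46200 × 35.8)) = 73.4/2572 = 0.02854.
Logarithmic decrement δ = 2πζ/√(1 − ζ²) = 2π × 0.02854/√(1 − 0.000814) = 0.1794.
After n cycles, x_n/x₀ = e^(−nδ), so x_12 = 46.0 × e^(−12 × 0.1794) = 46.0 × 0.1162 = 5.345 mm.

5.34 mm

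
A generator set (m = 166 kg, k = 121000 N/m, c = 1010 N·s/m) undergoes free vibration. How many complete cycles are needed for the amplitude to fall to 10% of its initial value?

4 cycles

ζ = c/(2√(km)) = 1010/(2√(121000 × 166)) = 1010/8963 = 0.1127.
Logarithmic decrement δ = 2πζ/√(1 − ζ²) = 2π × 0.1127/√(1 − 0.0127) = 0.7125.
x_n/x₀ = e^(−nδ) ≤ 0.1; take ln: n ≥ ln(1/0.1)/δ = 2.303/0.7125 = 3.232.
So 4 complete cycles are required.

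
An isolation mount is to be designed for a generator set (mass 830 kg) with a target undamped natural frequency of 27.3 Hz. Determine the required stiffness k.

24400000 N/m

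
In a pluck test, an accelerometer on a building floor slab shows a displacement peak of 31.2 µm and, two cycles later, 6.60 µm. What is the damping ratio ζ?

0.123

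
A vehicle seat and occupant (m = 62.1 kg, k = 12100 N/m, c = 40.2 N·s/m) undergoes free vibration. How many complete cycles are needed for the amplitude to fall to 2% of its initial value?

ζ = c/(2√(km)) = 40.2/(2√(12100 × 62.1)) = 40.2/1734 = 0.02319.
Logarithmic decrement δ = 2πζ/√(1 − ζ²) = 2π × 0.02319/√(1 − 0.000538) = 0.1457.
x_n/x₀ = e^(−nδ) ≤ 0.02; take ln: n ≥ ln(1/0.02)/δ = 3.912/0.1457 = 26.84.
So 27 complete cycles are required.

27 cycles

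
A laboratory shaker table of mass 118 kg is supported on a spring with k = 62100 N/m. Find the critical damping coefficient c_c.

c_c = 2√(k·m) = 2√(62100 × 118) = 2 × 2707 = 5414 N·s/m.

5410 N·s/m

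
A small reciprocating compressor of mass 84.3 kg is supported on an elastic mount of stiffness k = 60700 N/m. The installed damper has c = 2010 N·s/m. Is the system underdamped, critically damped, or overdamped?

underdamped

c_c = 2√(k·m) = 4524 N·s/m; ζ = c/c_c = 2010/4524 = 0.444.
Since ζ < 1 the system is underdamped.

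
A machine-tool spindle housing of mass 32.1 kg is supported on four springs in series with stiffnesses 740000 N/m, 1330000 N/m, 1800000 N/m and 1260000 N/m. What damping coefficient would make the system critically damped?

Series springs: 1/k_eq = 1/740000 + 1/1330000 + 1/1800000 + 1/1260000 = 3.452×10^-6, so k_eq = 289700 N/m.
c_c = 2√(k_eq·m) = 2√(289700 × 32.1) = 2 × 3049 = 6098 N·s/m.

6100 N·s/m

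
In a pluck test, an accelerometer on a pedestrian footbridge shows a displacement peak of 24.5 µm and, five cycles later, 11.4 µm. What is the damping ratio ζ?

0.0243

Logarithmic decrement δ = (1/n)·ln(x₀/x_n) = (1/5)·ln(24.5/11.4) = (1/5)·ln(2.149) = 0.1530.
ζ = δ/√(4π² + δ²) = 0.1530/√(39.48 + 0.0234) = 0.1530/6.285 = 0.02435.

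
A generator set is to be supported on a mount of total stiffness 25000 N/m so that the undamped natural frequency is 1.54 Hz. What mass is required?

ω_n = 2πf_n = 2π × 1.54 = 9.676 rad/s.
m = k/ω_n² = 25000/9.676² = 25000/93.63 = 267.0 kg.

267 kg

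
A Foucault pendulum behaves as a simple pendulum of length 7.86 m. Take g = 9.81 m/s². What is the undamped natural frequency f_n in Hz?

0.178 Hz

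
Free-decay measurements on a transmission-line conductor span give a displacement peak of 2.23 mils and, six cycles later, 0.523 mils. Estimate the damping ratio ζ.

0.0384

Logarithmic decrement δ = (1/n)·ln(x₀/x_n) = (1/6)·ln(2.23/0.523) = (1/6)·ln(4.264) = 0.2417.
ζ = δ/√(4π² + δ²) = 0.2417/√(39.48 + 0.0584) = 0.2417/6.288 = 0.03844.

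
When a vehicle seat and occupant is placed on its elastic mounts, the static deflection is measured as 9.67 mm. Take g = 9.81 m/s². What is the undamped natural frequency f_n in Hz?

ω_n = √(g/δ_st) = √(9.81/0.00967) = √1014 = 31.85 rad/s.
f_n = ω_n/(2π) = 31.85/6.283 = 5.069 Hz.

5.07 Hz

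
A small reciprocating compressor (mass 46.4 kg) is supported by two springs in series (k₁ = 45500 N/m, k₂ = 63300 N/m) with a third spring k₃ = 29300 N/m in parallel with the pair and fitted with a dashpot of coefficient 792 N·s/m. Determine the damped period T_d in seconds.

0.187 s

Series pair: k_s = k₁k₂/(k₁+k₂) = (45500)(63300)/(45500 + 63300) = 26470 N/m. In parallel with k₃: k_eq = 26470 + 29300 = 55770 N/m.
ω_n = √(k_eq/m) = √(55770/46.4) = 34.67 rad/s.
Critical damping c_c = 2√(k_eq·m) = 2√(55770 × 46.4) = 3217 N·s/m, so ζ = c/c_c = 792/3217 = 0.2462.
ω_d = ω_n√(1 − ζ²) = 34.67 × √(1 − 0.0606) = 33.60 rad/s.
T_d = 2π/ω_d = 0.1870 s.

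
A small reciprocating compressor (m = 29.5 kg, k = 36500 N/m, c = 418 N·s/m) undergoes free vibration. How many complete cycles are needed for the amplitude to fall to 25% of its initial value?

2 cycles

ζ = c/(2√(km)) = 418/(2√(36500 × 29.5)) = 418/2075 = 0.2014.
Logarithmic decrement δ = 2πζ/√(1 − ζ²) = 2π × 0.2014/√(1 − 0.0406) = 1.292.
x_n/x₀ = e^(−nδ) ≤ 0.25; take ln: n ≥ ln(1/0.25)/δ = 1.386/1.292 = 1.073.
So 2 complete cycles are required.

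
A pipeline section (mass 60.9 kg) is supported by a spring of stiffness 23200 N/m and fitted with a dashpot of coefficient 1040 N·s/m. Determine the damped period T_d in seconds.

0.358 s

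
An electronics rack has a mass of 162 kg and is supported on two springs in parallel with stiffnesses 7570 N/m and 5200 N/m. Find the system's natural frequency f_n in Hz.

1.41 Hz

Parallel springs add: k_eq = 7570 + 5200 = 12770 N/m.
ω_n = √(k_eq/m) = √(12770/162) = √78.83 = 8.878 rad/s.
f_n = ω_n/(2π) = 8.878/6.283 = 1.413 Hz.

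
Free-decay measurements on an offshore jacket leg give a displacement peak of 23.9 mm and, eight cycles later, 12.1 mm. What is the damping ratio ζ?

Logarithmic decrement δ = (1/n)·ln(x₀/x_n) = (1/8)·ln(23.9/12.1) = (1/8)·ln(1.975) = 0.08508.
ζ = δ/√(4π² + δ²) = 0.08508/√(39.48 + 0.00724) = 0.08508/6.284 = 0.01354.

0.0135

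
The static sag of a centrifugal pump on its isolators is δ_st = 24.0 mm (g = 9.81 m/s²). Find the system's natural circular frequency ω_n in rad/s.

ω_n = √(g/δ_st) = √(9.81/0.0240) = √408.8 = 20.22 rad/s.

20.2 rad/s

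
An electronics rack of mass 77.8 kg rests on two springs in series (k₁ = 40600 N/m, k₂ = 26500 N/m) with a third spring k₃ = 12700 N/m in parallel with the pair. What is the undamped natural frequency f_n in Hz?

Series pair: k_s = k₁k₂/(k₁+k₂) = (40600)(26500)/(40600 + 26500) = 16030 N/m. In parallel with k₃: k_eq = 16030 + 12700 = 28730 N/m.
ω_n = √(k_eq/m) = √(28730/77.8) = √369.3 = 19.22 rad/s.
f_n = ω_n/(2π) = 19.22/6.283 = 3.059 Hz.

3.06 Hz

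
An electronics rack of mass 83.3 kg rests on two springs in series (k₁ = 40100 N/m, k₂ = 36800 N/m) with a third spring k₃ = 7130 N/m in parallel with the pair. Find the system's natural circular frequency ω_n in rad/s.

17.8 rad/s

Series pair: k_s = k₁k₂/(k₁+k₂) = (40100)(36800)/(40100 + 36800) = 19190 N/m. In parallel with k₃: k_eq = 19190 + 7130 = 26320 N/m.
ω_n = √(k_eq/m) = √(26320/83.3) = √316.0 = 17.78 rad/s.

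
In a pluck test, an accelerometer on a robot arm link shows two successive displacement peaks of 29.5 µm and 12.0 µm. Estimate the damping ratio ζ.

Logarithmic decrement δ = (1/n)·ln(x₀/x_n) = (1/1)·ln(29.5/12.0) = (1/1)·ln(2.458) = 0.8995.
ζ = δ/√(4π² + δ²) = 0.8995/√(39.48 + 0.809) = 0.8995/6.347 = 0.1417.

0.142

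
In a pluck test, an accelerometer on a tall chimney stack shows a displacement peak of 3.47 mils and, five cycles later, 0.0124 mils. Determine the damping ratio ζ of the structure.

Logarithmic decrement δ = (1/n)·ln(x₀/x_n) = (1/5)·ln(3.47/0.0124) = (1/5)·ln(279.8) = 1.127.
ζ = δ/√(4π² + δ²) = 1.127/√(39.48 + 1.27) = 1.127/6.383 = 0.1765.

0.177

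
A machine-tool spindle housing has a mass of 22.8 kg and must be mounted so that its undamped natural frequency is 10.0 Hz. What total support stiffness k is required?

ω_n = 2πf_n = 2π × 10.0 = 62.83 rad/s.
k = m·ω_n² = 22.8 × 62.83² = 22.8 × 3948 = 90010 N/m.

90000 N/m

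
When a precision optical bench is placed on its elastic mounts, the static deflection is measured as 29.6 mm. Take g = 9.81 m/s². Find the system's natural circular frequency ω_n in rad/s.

18.2 rad/s

ω_n = √(g/δ_st) = √(9.81/0.0296) = √331.4 = 18.20 rad/s.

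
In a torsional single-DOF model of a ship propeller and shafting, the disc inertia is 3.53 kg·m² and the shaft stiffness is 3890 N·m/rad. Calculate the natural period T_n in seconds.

0.189 s

ω_n = √(k_t/J) = √(3890/3.53) = √1102 = 33.20 rad/s.
T_n = 2π/ω_n = 6.283/33.20 = 0.1893 s.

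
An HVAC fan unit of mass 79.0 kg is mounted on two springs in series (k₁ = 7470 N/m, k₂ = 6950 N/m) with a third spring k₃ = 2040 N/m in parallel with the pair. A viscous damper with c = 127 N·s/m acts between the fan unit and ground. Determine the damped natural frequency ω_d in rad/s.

8.41 rad/s

Series pair: k_s = k₁k₂/(k₁+k₂) = (7470)(6950)/(7470 + 6950) = 3600 N/m. In parallel with k₃: k_eq = 3600 + 2040 = 5640 N/m.
ω_n = √(k_eq/m) = √(5640/79.0) = 8.450 rad/s.
Critical damping c_c = 2√(k_eq·m) = 2√(5640 × 79.0) = 1335 N·s/m, so ζ = c/c_c = 127/1335 = 0.09513.
ω_d = ω_n√(1 − ζ²) = 8.450 × √(1 − 0.00905) = 8.411 rad/s.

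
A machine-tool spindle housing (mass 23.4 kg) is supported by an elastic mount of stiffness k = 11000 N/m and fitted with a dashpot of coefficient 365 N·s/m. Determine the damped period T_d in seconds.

0.311 s

ω_n = √(k/m) = √(11000/23.4) = 21.68 rad/s.
Critical damping c_c = 2√(k·m) = 2√(11000 × 23.4) = 1015 N·s/m, so ζ = c/c_c = 365/1015 = 0.3597.
ω_d = ω_n√(1 − ζ²) = 21.68 × √(1 − 0.129) = 20.23 rad/s.
T_d = 2π/ω_d = 0.3106 s.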